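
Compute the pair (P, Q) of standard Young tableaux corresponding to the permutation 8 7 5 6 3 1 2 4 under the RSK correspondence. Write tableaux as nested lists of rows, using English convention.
P = [[1, 2, 4], [3, 6], [5], [7], [8]], Q = [[1, 4, 8], [2, 7], [3], [5], [6]]

Insert each entry of the permutation into P by Schensted row insertion, recording in Q the position of each new cell.

Insert 8: appended to row 1. P = [[8]].
Insert 7: 7 bumps 8 from row 1; 8 starts row 2. P = [[7], [8]].
Insert 5: 5 bumps 7 from row 1; 7 bumps 8 from row 2; 8 starts row 3. P = [[5], [7], [8]].
Insert 6: appended to row 1. P = [[5, 6], [7], [8]].
Insert 3: 3 bumps 5 from row 1; 5 bumps 7 from row 2; 7 bumps 8 from row 3; 8 starts row 4. P = [[3, 6], [5], [7], [8]].
Insert 1: 1 bumps 3 from row 1; 3 bumps 5 from row 2; 5 bumps 7 from row 3; 7 bumps 8 from row 4; 8 starts row 5. P = [[1, 6], [3], [5], [7], [8]].
Insert 2: 2 bumps 6 from row 1; 6 appends to row 2. P = [[1, 2], [3, 6], [5], [7], [8]].
Insert 4: appended to row 1. P = [[1, 2, 4], [3, 6], [5], [7], [8]].

So P = [[1, 2, 4], [3, 6], [5], [7], [8]], Q = [[1, 4, 8], [2, 7], [3], [5], [6]].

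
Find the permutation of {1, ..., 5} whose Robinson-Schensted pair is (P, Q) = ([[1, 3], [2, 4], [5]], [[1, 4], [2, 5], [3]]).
5 2 1 4 3

Reverse RSK: for i = n, n-1, ..., 1, locate i in Q, remove the corresponding corner cell from P, and reverse-bump its entry up through P; the value ejected from row 1 is w(i).

So w = 5 2 1 4 3.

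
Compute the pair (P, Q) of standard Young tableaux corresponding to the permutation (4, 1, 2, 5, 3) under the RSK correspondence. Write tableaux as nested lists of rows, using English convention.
Insert each entry of the permutation into P by Schensted row insertion, recording in Q the position of each new cell.

Insert 4: appended to row 1. P = [[4]], Q = [[1]].
Insert 1: 1 bumps 4 from row 1; 4 starts row 2. P = [[1], [4]], Q = [[1], [2]].
Insert 2: appended to row 1. P = [[1, 2], [4]], Q = [[1, 3], [2]].
Insert 5: appended to row 1. P = [[1, 2, 5], [4]], Q = [[1, 3, 4], [2]].
Insert 3: 3 bumps 5 from row 1; 5 appends to row 2. P = [[1, 2, 3], [4, 5]], Q = [[1, 3, 4], [2, 5]].

So P = [[1, 2, 3], [4, 5]], Q = [[1, 3, 4], [2, 5]].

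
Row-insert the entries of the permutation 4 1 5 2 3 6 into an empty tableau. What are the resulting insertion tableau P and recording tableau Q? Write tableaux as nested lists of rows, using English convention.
Insert each entry of the permutation into P by Schensted row insertion, recording in Q the position of each new cell.

Insert 4: appended to row 1. P = [[4]].
Insert 1: 1 bumps 4 from row 1; 4 starts row 2. P = [[1], [4]].
Insert 5: appended to row 1. P = [[1, 5], [4]].
Insert 2: 2 bumps 5 from row 1; 5 appends to row 2. P = [[1, 2], [4, 5]].
Insert 3: appended to row 1. P = [[1, 2, 3], [4, 5]].
Insert 6: appended to row 1. P = [[1, 2, 3, 6], [4, 5]].

So P = [[1, 2, 3, 6], [4, 5]], Q = [[1, 3, 5, 6], [2, 4]].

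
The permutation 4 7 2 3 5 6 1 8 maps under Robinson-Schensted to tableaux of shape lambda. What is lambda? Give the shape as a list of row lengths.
[5, 2, 1]

Row-insert each entry into an empty tableau.

After inserting 4: P = [[4]].
After inserting 7: P = [[4, 7]].
After inserting 2: P = [[2, 7], [4]].
After inserting 3: P = [[2, 3], [4, 7]].
After inserting 5: P = [[2, 3, 5], [4, 7]].
After inserting 6: P = [[2, 3, 5, 6], [4, 7]].
After inserting 1: P = [[1, 3, 5, 6], [2, 7], [4]].
After inserting 8: P = [[1, 3, 5, 6, 8], [2, 7], [4]].

The final insertion tableau P = [[1, 3, 5, 6, 8], [2, 7], [4]] has shape [5, 2, 1].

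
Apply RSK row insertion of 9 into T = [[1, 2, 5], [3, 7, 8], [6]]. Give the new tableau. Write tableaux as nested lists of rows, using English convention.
[[1, 2, 5, 9], [3, 7, 8], [6]]

9 is larger than every entry of row 1, so it is appended to row 1. The new tableau is [[1, 2, 5, 9], [3, 7, 8], [6]].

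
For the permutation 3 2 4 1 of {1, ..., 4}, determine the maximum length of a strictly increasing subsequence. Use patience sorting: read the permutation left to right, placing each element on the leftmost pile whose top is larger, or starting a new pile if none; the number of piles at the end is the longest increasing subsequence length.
2

3: new pile. tops = [3]
2: onto pile 1 (replacing 3). tops = [2]
4: new pile. tops = [2, 4]
1: onto pile 1 (replacing 2). tops = [1, 4]

2 piles, so the longest increasing subsequence has length 2.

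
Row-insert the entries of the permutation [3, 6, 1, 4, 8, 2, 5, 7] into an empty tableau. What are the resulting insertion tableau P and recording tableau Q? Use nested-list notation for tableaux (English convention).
Insert each entry of the permutation into P by Schensted row insertion, recording in Q the position of each new cell.

Insert 3: appended to row 1. P = [[3]].
Insert 6: appended to row 1. P = [[3, 6]].
Insert 1: 1 bumps 3 from row 1; 3 starts row 2. P = [[1, 6], [3]].
Insert 4: 4 bumps 6 from row 1; 6 appends to row 2. P = [[1, 4], [3, 6]].
Insert 8: appended to row 1. P = [[1, 4, 8], [3, 6]].
Insert 2: 2 bumps 4 from row 1; 4 bumps 6 from row 2; 6 starts row 3. P = [[1, 2, 8], [3, 4], [6]].
Insert 5: 5 bumps 8 from row 1; 8 appends to row 2. P = [[1, 2, 5], [3, 4, 8], [6]].
Insert 7: appended to row 1. P = [[1, 2, 5, 7], [3, 4, 8], [6]].

So P = [[1, 2, 5, 7], [3, 4, 8], [6]], Q = [[1, 2, 5, 8], [3, 4, 7], [6]].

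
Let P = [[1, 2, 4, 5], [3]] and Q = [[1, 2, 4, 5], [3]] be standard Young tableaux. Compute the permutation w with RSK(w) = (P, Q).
Reverse the RSK construction: for i from n down to 1, find the cell of Q containing i, remove the entry at that cell from P, and reverse-bump it up through P; the value ejected from row 1 is w(i).

Step i=5: Q has 5 at row 1, column 4; remove that cell from P, ejecting 5. So w(5) = 5. P is now [[1, 2, 4], [3]].
Step i=4: Q has 4 at row 1, column 3; remove that cell from P, ejecting 4. So w(4) = 4. P is now [[1, 2], [3]].
Step i=3: Q has 3 at row 2, column 1; remove 3 from row 2 of P and reverse-bump: 3 enters row 1 and ejects 2. So w(3) = 2. P is now [[1, 3]].
Step i=2: Q has 2 at row 1, column 2; remove that cell from P, ejecting 3. So w(2) = 3. P is now [[1]].
Step i=1: Q has 1 at row 1, column 1; remove that cell from P, ejecting 1. So w(1) = 1. P is now [].

So w = 1 3 2 4 5.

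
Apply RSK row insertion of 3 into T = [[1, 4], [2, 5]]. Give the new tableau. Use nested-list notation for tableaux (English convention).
[[1, 3], [2, 4], [5]]

In row 1, 3 replaces 4 (the leftmost entry greater than 3); 4 is bumped to row 2. In row 2, 4 replaces 5 (the leftmost entry greater than 4); 5 is bumped to row 3. 5 starts a new row 3. The new tableau is [[1, 3], [2, 4], [5]].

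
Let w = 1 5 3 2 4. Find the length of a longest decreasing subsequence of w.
3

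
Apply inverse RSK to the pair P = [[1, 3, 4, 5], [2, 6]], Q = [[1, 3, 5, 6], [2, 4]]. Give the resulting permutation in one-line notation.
2 1 6 3 4 5

Reverse the RSK construction: for i from n down to 1, find the cell of Q containing i, remove the entry at that cell from P, and reverse-bump it up through P; the value ejected from row 1 is w(i).

Step i=6: Q has 6 at row 1, column 4; remove that cell from P, ejecting 5. So w(6) = 5. P is now [[1, 3, 4], [2, 6]].
Step i=5: Q has 5 at row 1, column 3; remove that cell from P, ejecting 4. So w(5) = 4. P is now [[1, 3], [2, 6]].
Step i=4: Q has 4 at row 2, column 2; remove 6 from row 2 of P and reverse-bump: 6 enters row 1 and ejects 3. So w(4) = 3. P is now [[1, 6], [2]].
Step i=3: Q has 3 at row 1, column 2; remove that cell from P, ejecting 6. So w(3) = 6. P is now [[1], [2]].
Step i=2: Q has 2 at row 2, column 1; remove 2 from row 2 of P and reverse-bump: 2 enters row 1 and ejects 1. So w(2) = 1. P is now [[2]].
Step i=1: Q has 1 at row 1, column 1; remove that cell from P, ejecting 2. So w(1) = 2. P is now [].

So w = 2 1 6 3 4 5.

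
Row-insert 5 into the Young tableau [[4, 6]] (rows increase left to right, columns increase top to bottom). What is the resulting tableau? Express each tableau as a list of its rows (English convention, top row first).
[[4, 5], [6]]

In row 1, 5 replaces 6 (the leftmost entry greater than 5); 6 is bumped to row 2. 6 starts a new row 2. The new tableau is [[4, 5], [6]].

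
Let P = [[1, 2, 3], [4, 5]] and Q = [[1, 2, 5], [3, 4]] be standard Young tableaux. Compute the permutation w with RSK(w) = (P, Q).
4 5 1 2 3

Reverse the RSK construction: for i from n down to 1, find the cell of Q containing i, remove the entry at that cell from P, and reverse-bump it up through P; the value ejected from row 1 is w(i).

Step i=5: Q has 5 at row 1, column 3; remove that cell from P, ejecting 3. So w(5) = 3. P is now [[1, 2], [4, 5]].
Step i=4: Q has 4 at row 2, column 2; remove 5 from row 2 of P and reverse-bump: 5 enters row 1 and ejects 2. So w(4) = 2. P is now [[1, 5], [4]].
Step i=3: Q has 3 at row 2, column 1; remove 4 from row 2 of P and reverse-bump: 4 enters row 1 and ejects 1. So w(3) = 1. P is now [[4, 5]].
Step i=2: Q has 2 at row 1, column 2; remove that cell from P, ejecting 5. So w(2) = 5. P is now [[4]].
Step i=1: Q has 1 at row 1, column 1; remove that cell from P, ejecting 4. So w(1) = 4. P is now [].

So w = 4 5 1 2 3.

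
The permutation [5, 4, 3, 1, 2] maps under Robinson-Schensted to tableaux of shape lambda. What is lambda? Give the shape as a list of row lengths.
[2, 1, 1, 1]

RSK row insertion gives P = [[1, 2], [3], [4], [5]], which has shape [2, 1, 1, 1].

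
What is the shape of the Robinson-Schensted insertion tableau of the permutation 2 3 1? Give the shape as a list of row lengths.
RSK row insertion gives P = [[1, 3], [2]], which has shape [2, 1].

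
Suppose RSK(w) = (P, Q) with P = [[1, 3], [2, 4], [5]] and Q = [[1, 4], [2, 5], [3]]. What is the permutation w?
Reverse the RSK construction: for i from n down to 1, find the cell of Q containing i, remove the entry at that cell from P, and reverse-bump it up through P; the value ejected from row 1 is w(i).

Step i=5: Q has 5 at row 2, column 2; remove 4 from row 2 of P and reverse-bump: 4 enters row 1 and ejects 3. So w(5) = 3. P is now [[1, 4], [2], [5]].
Step i=4: Q has 4 at row 1, column 2; remove that cell from P, ejecting 4. So w(4) = 4. P is now [[1], [2], [5]].
Step i=3: Q has 3 at row 3, column 1; remove 5 from row 3 of P and reverse-bump: 5 enters row 2 and ejects 2; 2 enters row 1 and ejects 1. So w(3) = 1. P is now [[2], [5]].
Step i=2: Q has 2 at row 2, column 1; remove 5 from row 2 of P and reverse-bump: 5 enters row 1 and ejects 2. So w(2) = 2. P is now [[5]].
Step i=1: Q has 1 at row 1, column 1; remove that cell from P, ejecting 5. So w(1) = 5. P is now [].

So w = 5 2 1 4 3.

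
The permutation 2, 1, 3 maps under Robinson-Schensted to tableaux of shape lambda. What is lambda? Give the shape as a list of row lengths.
Row-insert each entry into an empty tableau.

After inserting 2: P = [[2]].
After inserting 1: P = [[1], [2]].
After inserting 3: P = [[1, 3], [2]].

The final insertion tableau P = [[1, 3], [2]] has shape [2, 1].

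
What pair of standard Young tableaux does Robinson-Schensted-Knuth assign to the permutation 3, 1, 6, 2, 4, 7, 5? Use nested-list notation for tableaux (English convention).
Insert each entry of the permutation into P by Schensted row insertion, recording in Q the position of each new cell.

Insert 3: appended to row 1. P = [[3]].
Insert 1: 1 bumps 3 from row 1; 3 starts row 2. P = [[1], [3]].
Insert 6: appended to row 1. P = [[1, 6], [3]].
Insert 2: 2 bumps 6 from row 1; 6 appends to row 2. P = [[1, 2], [3, 6]].
Insert 4: appended to row 1. P = [[1, 2, 4], [3, 6]].
Insert 7: appended to row 1. P = [[1, 2, 4, 7], [3, 6]].
Insert 5: 5 bumps 7 from row 1; 7 appends to row 2. P = [[1, 2, 4, 5], [3, 6, 7]].

So P = [[1, 2, 4, 5], [3, 6, 7]], Q = [[1, 3, 5, 6], [2, 4, 7]].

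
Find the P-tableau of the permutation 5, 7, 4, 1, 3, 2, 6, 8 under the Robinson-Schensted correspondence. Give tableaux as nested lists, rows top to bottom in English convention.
P = [[1, 2, 6, 8], [3, 7], [4], [5]]

After inserting 5: P = [[5]].
After inserting 7: P = [[5, 7]].
After inserting 4: P = [[4, 7], [5]].
After inserting 1: P = [[1, 7], [4], [5]].
After inserting 3: P = [[1, 3], [4, 7], [5]].
After inserting 2: P = [[1, 2], [3, 7], [4], [5]].
After inserting 6: P = [[1, 2, 6], [3, 7], [4], [5]].
After inserting 8: P = [[1, 2, 6, 8], [3, 7], [4], [5]].

So P = [[1, 2, 6, 8], [3, 7], [4], [5]].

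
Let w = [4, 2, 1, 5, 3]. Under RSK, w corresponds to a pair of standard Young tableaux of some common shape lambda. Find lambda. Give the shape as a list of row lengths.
Row-insert each entry into an empty tableau.

After inserting 4: P = [[4]].
After inserting 2: P = [[2], [4]].
After inserting 1: P = [[1], [2], [4]].
After inserting 5: P = [[1, 5], [2], [4]].
After inserting 3: P = [[1, 3], [2, 5], [4]].

The final insertion tableau P = [[1, 3], [2, 5], [4]] has shape [2, 2, 1].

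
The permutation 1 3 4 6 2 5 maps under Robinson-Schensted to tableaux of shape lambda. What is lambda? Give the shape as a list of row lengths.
[4, 2]

Row-insert each entry into an empty tableau.

After inserting 1: P = [[1]].
After inserting 3: P = [[1, 3]].
After inserting 4: P = [[1, 3, 4]].
After inserting 6: P = [[1, 3, 4, 6]].
After inserting 2: P = [[1, 2, 4, 6], [3]].
After inserting 5: P = [[1, 2, 4, 5], [3, 6]].

The final insertion tableau P = [[1, 2, 4, 5], [3, 6]] has shape [4, 2].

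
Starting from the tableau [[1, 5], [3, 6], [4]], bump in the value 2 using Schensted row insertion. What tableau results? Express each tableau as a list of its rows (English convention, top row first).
In row 1, 2 replaces 5 (the leftmost entry greater than 2); 5 is bumped to row 2. In row 2, 5 replaces 6 (the leftmost entry greater than 5); 6 is bumped to row 3. 6 is appended to row 3. The new tableau is [[1, 2], [3, 5], [4, 6]].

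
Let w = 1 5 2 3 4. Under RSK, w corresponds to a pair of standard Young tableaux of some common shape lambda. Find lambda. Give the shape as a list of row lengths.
Row-insert each entry into an empty tableau.

After inserting 1: P = [[1]].
After inserting 5: P = [[1, 5]].
After inserting 2: P = [[1, 2], [5]].
After inserting 3: P = [[1, 2, 3], [5]].
After inserting 4: P = [[1, 2, 3, 4], [5]].

The final insertion tableau P = [[1, 2, 3, 4], [5]] has shape [4, 1].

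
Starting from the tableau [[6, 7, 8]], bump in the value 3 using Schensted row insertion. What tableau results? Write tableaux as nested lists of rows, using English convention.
In row 1, 3 replaces 6 (the leftmost entry greater than 3); 6 is bumped to row 2. 6 starts a new row 2. The new tableau is [[3, 7, 8], [6]].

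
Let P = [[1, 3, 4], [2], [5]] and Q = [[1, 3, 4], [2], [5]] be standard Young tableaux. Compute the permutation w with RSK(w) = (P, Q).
5 2 3 4 1

Reverse the RSK construction: for i from n down to 1, find the cell of Q containing i, remove the entry at that cell from P, and reverse-bump it up through P; the value ejected from row 1 is w(i).

Step i=5: Q has 5 at row 3, column 1; remove 5 from row 3 of P and reverse-bump: 5 enters row 2 and ejects 2; 2 enters row 1 and ejects 1. So w(5) = 1. P is now [[2, 3, 4], [5]].
Step i=4: Q has 4 at row 1, column 3; remove that cell from P, ejecting 4. So w(4) = 4. P is now [[2, 3], [5]].
Step i=3: Q has 3 at row 1, column 2; remove that cell from P, ejecting 3. So w(3) = 3. P is now [[2], [5]].
Step i=2: Q has 2 at row 2, column 1; remove 5 from row 2 of P and reverse-bump: 5 enters row 1 and ejects 2. So w(2) = 2. P is now [[5]].
Step i=1: Q has 1 at row 1, column 1; remove that cell from P, ejecting 5. So w(1) = 5. P is now [].

So w = 5 2 3 4 1.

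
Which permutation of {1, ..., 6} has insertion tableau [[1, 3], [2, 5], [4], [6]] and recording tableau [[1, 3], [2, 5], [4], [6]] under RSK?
6 4 5 2 3 1

Reverse the RSK construction: for i from n down to 1, find the cell of Q containing i, remove the entry at that cell from P, and reverse-bump it up through P; the value ejected from row 1 is w(i).

Step i=6: Q has 6 at row 4, column 1; remove 6 from row 4 of P and reverse-bump: 6 enters row 3 and ejects 4; 4 enters row 2 and ejects 2; 2 enters row 1 and ejects 1. So w(6) = 1. P is now [[2, 3], [4, 5], [6]].
Step i=5: Q has 5 at row 2, column 2; remove 5 from row 2 of P and reverse-bump: 5 enters row 1 and ejects 3. So w(5) = 3. P is now [[2, 5], [4], [6]].
Step i=4: Q has 4 at row 3, column 1; remove 6 from row 3 of P and reverse-bump: 6 enters row 2 and ejects 4; 4 enters row 1 and ejects 2. So w(4) = 2. P is now [[4, 5], [6]].
Step i=3: Q has 3 at row 1, column 2; remove that cell from P, ejecting 5. So w(3) = 5. P is now [[4], [6]].
Step i=2: Q has 2 at row 2, column 1; remove 6 from row 2 of P and reverse-bump: 6 enters row 1 and ejects 4. So w(2) = 4. P is now [[6]].
Step i=1: Q has 1 at row 1, column 1; remove that cell from P, ejecting 6. So w(1) = 6. P is now [].

So w = 6 4 5 2 3 1.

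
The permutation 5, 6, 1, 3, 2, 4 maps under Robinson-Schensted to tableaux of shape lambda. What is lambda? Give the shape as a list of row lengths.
[3, 2, 1]

Row-insert each entry into an empty tableau.

After inserting 5: P = [[5]].
After inserting 6: P = [[5, 6]].
After inserting 1: P = [[1, 6], [5]].
After inserting 3: P = [[1, 3], [5, 6]].
After inserting 2: P = [[1, 2], [3, 6], [5]].
After inserting 4: P = [[1, 2, 4], [3, 6], [5]].

The final insertion tableau P = [[1, 2, 4], [3, 6], [5]] has shape [3, 2, 1].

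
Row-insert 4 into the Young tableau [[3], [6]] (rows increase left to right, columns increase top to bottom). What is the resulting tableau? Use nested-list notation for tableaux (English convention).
4 is larger than every entry of row 1, so it is appended to row 1. The new tableau is [[3, 4], [6]].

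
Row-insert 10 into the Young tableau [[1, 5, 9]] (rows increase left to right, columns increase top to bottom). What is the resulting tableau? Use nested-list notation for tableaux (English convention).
10 is larger than every entry of row 1, so it is appended to row 1. The new tableau is [[1, 5, 9, 10]].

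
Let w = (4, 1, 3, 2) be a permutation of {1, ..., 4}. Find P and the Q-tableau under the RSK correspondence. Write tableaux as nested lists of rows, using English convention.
Insert each entry of the permutation into P by Schensted row insertion, recording in Q the position of each new cell.

After inserting 4: P = [[4]].
After inserting 1: P = [[1], [4]].
After inserting 3: P = [[1, 3], [4]].
After inserting 2: P = [[1, 2], [3], [4]].

So P = [[1, 2], [3], [4]], Q = [[1, 3], [2], [4]].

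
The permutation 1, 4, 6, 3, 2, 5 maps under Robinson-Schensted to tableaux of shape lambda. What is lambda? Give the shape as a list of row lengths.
[3, 2, 1]

Row-insert each entry into an empty tableau.

After inserting 1: P = [[1]].
After inserting 4: P = [[1, 4]].
After inserting 6: P = [[1, 4, 6]].
After inserting 3: P = [[1, 3, 6], [4]].
After inserting 2: P = [[1, 2, 6], [3], [4]].
After inserting 5: P = [[1, 2, 5], [3, 6], [4]].

The final insertion tableau P = [[1, 2, 5], [3, 6], [4]] has shape [3, 2, 1].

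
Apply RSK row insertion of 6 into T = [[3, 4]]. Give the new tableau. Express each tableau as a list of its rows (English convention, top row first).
[[3, 4, 6]]

6 is larger than every entry of row 1, so it is appended to row 1. The new tableau is [[3, 4, 6]].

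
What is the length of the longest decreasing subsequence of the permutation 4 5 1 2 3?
2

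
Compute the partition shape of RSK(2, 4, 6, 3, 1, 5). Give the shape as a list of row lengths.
Row-insert each entry into an empty tableau.

After inserting 2: P = [[2]].
After inserting 4: P = [[2, 4]].
After inserting 6: P = [[2, 4, 6]].
After inserting 3: P = [[2, 3, 6], [4]].
After inserting 1: P = [[1, 3, 6], [2], [4]].
After inserting 5: P = [[1, 3, 5], [2, 6], [4]].

The final insertion tableau P = [[1, 3, 5], [2, 6], [4]] has shape [3, 2, 1].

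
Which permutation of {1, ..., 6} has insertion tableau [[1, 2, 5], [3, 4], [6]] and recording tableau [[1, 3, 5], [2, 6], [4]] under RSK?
6 3 4 1 5 2

Reverse the RSK construction: for i from n down to 1, find the cell of Q containing i, remove the entry at that cell from P, and reverse-bump it up through P; the value ejected from row 1 is w(i).

Step i=6: Q has 6 at row 2, column 2; remove 4 from row 2 of P and reverse-bump: 4 enters row 1 and ejects 2. So w(6) = 2. P is now [[1, 4, 5], [3], [6]].
Step i=5: Q has 5 at row 1, column 3; remove that cell from P, ejecting 5. So w(5) = 5. P is now [[1, 4], [3], [6]].
Step i=4: Q has 4 at row 3, column 1; remove 6 from row 3 of P and reverse-bump: 6 enters row 2 and ejects 3; 3 enters row 1 and ejects 1. So w(4) = 1. P is now [[3, 4], [6]].
Step i=3: Q has 3 at row 1, column 2; remove that cell from P, ejecting 4. So w(3) = 4. P is now [[3], [6]].
Step i=2: Q has 2 at row 2, column 1; remove 6 from row 2 of P and reverse-bump: 6 enters row 1 and ejects 3. So w(2) = 3. P is now [[6]].
Step i=1: Q has 1 at row 1, column 1; remove that cell from P, ejecting 6. So w(1) = 6. P is now [].

So w = 6 3 4 1 5 2.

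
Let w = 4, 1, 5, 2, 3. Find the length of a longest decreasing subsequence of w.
2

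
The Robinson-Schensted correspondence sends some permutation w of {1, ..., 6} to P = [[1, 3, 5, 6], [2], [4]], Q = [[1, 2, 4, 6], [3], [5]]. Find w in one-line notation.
Reverse the RSK construction: for i from n down to 1, find the cell of Q containing i, remove the entry at that cell from P, and reverse-bump it up through P; the value ejected from row 1 is w(i).

Step i=6: Q has 6 at row 1, column 4; remove that cell from P, ejecting 6. So w(6) = 6. P is now [[1, 3, 5], [2], [4]].
Step i=5: Q has 5 at row 3, column 1; remove 4 from row 3 of P and reverse-bump: 4 enters row 2 and ejects 2; 2 enters row 1 and ejects 1. So w(5) = 1. P is now [[2, 3, 5], [4]].
Step i=4: Q has 4 at row 1, column 3; remove that cell from P, ejecting 5. So w(4) = 5. P is now [[2, 3], [4]].
Step i=3: Q has 3 at row 2, column 1; remove 4 from row 2 of P and reverse-bump: 4 enters row 1 and ejects 3. So w(3) = 3. P is now [[2, 4]].
Step i=2: Q has 2 at row 1, column 2; remove that cell from P, ejecting 4. So w(2) = 4. P is now [[2]].
Step i=1: Q has 1 at row 1, column 1; remove that cell from P, ejecting 2. So w(1) = 2. P is now [].

So w = 2 4 3 5 1 6.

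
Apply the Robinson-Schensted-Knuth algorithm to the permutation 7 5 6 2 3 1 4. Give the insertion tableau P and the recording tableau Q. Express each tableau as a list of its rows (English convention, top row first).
P = [[1, 3, 4], [2, 6], [5], [7]], Q = [[1, 3, 7], [2, 5], [4], [6]]

Insert each entry of the permutation into P by Schensted row insertion, recording in Q the position of each new cell.

Insert 7: appended to row 1. P = [[7]], Q = [[1]].
Insert 5: 5 bumps 7 from row 1; 7 starts row 2. P = [[5], [7]], Q = [[1], [2]].
Insert 6: appended to row 1. P = [[5, 6], [7]], Q = [[1, 3], [2]].
Insert 2: 2 bumps 5 from row 1; 5 bumps 7 from row 2; 7 starts row 3. P = [[2, 6], [5], [7]], Q = [[1, 3], [2], [4]].
Insert 3: 3 bumps 6 from row 1; 6 appends to row 2. P = [[2, 3], [5, 6], [7]], Q = [[1, 3], [2, 5], [4]].
Insert 1: 1 bumps 2 from row 1; 2 bumps 5 from row 2; 5 bumps 7 from row 3; 7 starts row 4. P = [[1, 3], [2, 6], [5], [7]], Q = [[1, 3], [2, 5], [4], [6]].
Insert 4: appended to row 1. P = [[1, 3, 4], [2, 6], [5], [7]], Q = [[1, 3, 7], [2, 5], [4], [6]].

So P = [[1, 3, 4], [2, 6], [5], [7]], Q = [[1, 3, 7], [2, 5], [4], [6]].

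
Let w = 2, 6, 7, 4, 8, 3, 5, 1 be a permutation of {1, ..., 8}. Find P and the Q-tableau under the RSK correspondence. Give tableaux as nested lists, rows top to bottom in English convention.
Insert each entry of the permutation into P by Schensted row insertion, recording in Q the position of each new cell.

After inserting 2: P = [[2]].
After inserting 6: P = [[2, 6]].
After inserting 7: P = [[2, 6, 7]].
After inserting 4: P = [[2, 4, 7], [6]].
After inserting 8: P = [[2, 4, 7, 8], [6]].
After inserting 3: P = [[2, 3, 7, 8], [4], [6]].
After inserting 5: P = [[2, 3, 5, 8], [4, 7], [6]].
After inserting 1: P = [[1, 3, 5, 8], [2, 7], [4], [6]].

So P = [[1, 3, 5, 8], [2, 7], [4], [6]], Q = [[1, 2, 3, 5], [4, 7], [6], [8]].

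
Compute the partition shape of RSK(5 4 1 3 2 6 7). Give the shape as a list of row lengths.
Row-insert each entry into an empty tableau.

After inserting 5: P = [[5]].
After inserting 4: P = [[4], [5]].
After inserting 1: P = [[1], [4], [5]].
After inserting 3: P = [[1, 3], [4], [5]].
After inserting 2: P = [[1, 2], [3], [4], [5]].
After inserting 6: P = [[1, 2, 6], [3], [4], [5]].
After inserting 7: P = [[1, 2, 6, 7], [3], [4], [5]].

The final insertion tableau P = [[1, 2, 6, 7], [3], [4], [5]] has shape [4, 1, 1, 1].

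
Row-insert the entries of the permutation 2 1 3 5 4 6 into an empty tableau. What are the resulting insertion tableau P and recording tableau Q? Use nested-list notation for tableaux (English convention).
Insert each entry of the permutation into P by Schensted row insertion, recording in Q the position of each new cell.

Insert 2: appended to row 1. P = [[2]].
Insert 1: 1 bumps 2 from row 1; 2 starts row 2. P = [[1], [2]].
Insert 3: appended to row 1. P = [[1, 3], [2]].
Insert 5: appended to row 1. P = [[1, 3, 5], [2]].
Insert 4: 4 bumps 5 from row 1; 5 appends to row 2. P = [[1, 3, 4], [2, 5]].
Insert 6: appended to row 1. P = [[1, 3, 4, 6], [2, 5]].

So P = [[1, 3, 4, 6], [2, 5]], Q = [[1, 3, 4, 6], [2, 5]].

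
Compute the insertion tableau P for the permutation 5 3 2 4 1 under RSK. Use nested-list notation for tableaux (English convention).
P = [[1, 4], [2], [3], [5]]

After inserting 5: P = [[5]].
After inserting 3: P = [[3], [5]].
After inserting 2: P = [[2], [3], [5]].
After inserting 4: P = [[2, 4], [3], [5]].
After inserting 1: P = [[1, 4], [2], [3], [5]].

So P = [[1, 4], [2], [3], [5]].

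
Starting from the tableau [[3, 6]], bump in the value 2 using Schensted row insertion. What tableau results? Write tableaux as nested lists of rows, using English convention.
[[2, 6], [3]]

In row 1, 2 replaces 3 (the leftmost entry greater than 2); 3 is bumped to row 2. 3 starts a new row 2. The new tableau is [[2, 6], [3]].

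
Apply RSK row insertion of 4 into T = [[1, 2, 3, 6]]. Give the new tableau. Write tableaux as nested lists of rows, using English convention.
[[1, 2, 3, 4], [6]]

In row 1, 4 replaces 6 (the leftmost entry greater than 4); 6 is bumped to row 2. 6 starts a new row 2. The new tableau is [[1, 2, 3, 4], [6]].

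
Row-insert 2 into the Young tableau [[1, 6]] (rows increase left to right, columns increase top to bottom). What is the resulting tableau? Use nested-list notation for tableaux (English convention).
[[1, 2], [6]]

In row 1, 2 replaces 6 (the leftmost entry greater than 2); 6 is bumped to row 2. 6 starts a new row 2. The new tableau is [[1, 2], [6]].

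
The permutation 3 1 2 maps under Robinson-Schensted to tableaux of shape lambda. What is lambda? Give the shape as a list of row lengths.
Row-insert each entry into an empty tableau.

After inserting 3: P = [[3]].
After inserting 1: P = [[1], [3]].
After inserting 2: P = [[1, 2], [3]].

The final insertion tableau P = [[1, 2], [3]] has shape [2, 1].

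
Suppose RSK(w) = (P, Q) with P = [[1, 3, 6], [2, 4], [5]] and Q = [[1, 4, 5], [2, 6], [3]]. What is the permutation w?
Reverse the RSK construction: for i from n down to 1, find the cell of Q containing i, remove the entry at that cell from P, and reverse-bump it up through P; the value ejected from row 1 is w(i).

Step i=6: Q has 6 at row 2, column 2; remove 4 from row 2 of P and reverse-bump: 4 enters row 1 and ejects 3. So w(6) = 3. P is now [[1, 4, 6], [2], [5]].
Step i=5: Q has 5 at row 1, column 3; remove that cell from P, ejecting 6. So w(5) = 6. P is now [[1, 4], [2], [5]].
Step i=4: Q has 4 at row 1, column 2; remove that cell from P, ejecting 4. So w(4) = 4. P is now [[1], [2], [5]].
Step i=3: Q has 3 at row 3, column 1; remove 5 from row 3 of P and reverse-bump: 5 enters row 2 and ejects 2; 2 enters row 1 and ejects 1. So w(3) = 1. P is now [[2], [5]].
Step i=2: Q has 2 at row 2, column 1; remove 5 from row 2 of P and reverse-bump: 5 enters row 1 and ejects 2. So w(2) = 2. P is now [[5]].
Step i=1: Q has 1 at row 1, column 1; remove that cell from P, ejecting 5. So w(1) = 5. P is now [].

So w = 5 2 1 4 6 3.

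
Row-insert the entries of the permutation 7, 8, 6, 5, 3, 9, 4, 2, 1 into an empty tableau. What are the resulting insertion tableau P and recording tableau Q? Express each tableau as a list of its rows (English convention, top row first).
P = [[1, 4, 9], [2, 8], [3], [5], [6], [7]], Q = [[1, 2, 6], [3, 7], [4], [5], [8], [9]]

Insert each entry of the permutation into P by Schensted row insertion, recording in Q the position of each new cell.

Insert 7: appended to row 1. P = [[7]].
Insert 8: appended to row 1. P = [[7, 8]].
Insert 6: 6 bumps 7 from row 1; 7 starts row 2. P = [[6, 8], [7]].
Insert 5: 5 bumps 6 from row 1; 6 bumps 7 from row 2; 7 starts row 3. P = [[5, 8], [6], [7]].
Insert 3: 3 bumps 5 from row 1; 5 bumps 6 from row 2; 6 bumps 7 from row 3; 7 starts row 4. P = [[3, 8], [5], [6], [7]].
Insert 9: appended to row 1. P = [[3, 8, 9], [5], [6], [7]].
Insert 4: 4 bumps 8 from row 1; 8 appends to row 2. P = [[3, 4, 9], [5, 8], [6], [7]].
Insert 2: 2 bumps 3 from row 1; 3 bumps 5 from row 2; 5 bumps 6 from row 3; 6 bumps 7 from row 4; 7 starts row 5. P = [[2, 4, 9], [3, 8], [5], [6], [7]].
Insert 1: 1 bumps 2 from row 1; 2 bumps 3 from row 2; 3 bumps 5 from row 3; 5 bumps 6 from row 4; 6 bumps 7 from row 5; 7 starts row 6. P = [[1, 4, 9], [2, 8], [3], [5], [6], [7]].

So P = [[1, 4, 9], [2, 8], [3], [5], [6], [7]], Q = [[1, 2, 6], [3, 7], [4], [5], [8], [9]].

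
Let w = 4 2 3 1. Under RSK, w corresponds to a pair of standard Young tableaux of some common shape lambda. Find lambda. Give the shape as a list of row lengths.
[2, 1, 1]

Row-insert each entry into an empty tableau.

After inserting 4: P = [[4]].
After inserting 2: P = [[2], [4]].
After inserting 3: P = [[2, 3], [4]].
After inserting 1: P = [[1, 3], [2], [4]].

The final insertion tableau P = [[1, 3], [2], [4]] has shape [2, 1, 1].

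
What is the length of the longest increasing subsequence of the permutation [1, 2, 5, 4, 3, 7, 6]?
4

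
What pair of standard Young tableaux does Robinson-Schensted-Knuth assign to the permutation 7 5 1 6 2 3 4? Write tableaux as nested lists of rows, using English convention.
P = [[1, 2, 3, 4], [5, 6], [7]], Q = [[1, 4, 6, 7], [2, 5], [3]]

Insert each entry of the permutation into P by Schensted row insertion, recording in Q the position of each new cell.

Insert 7: appended to row 1. P = [[7]].
Insert 5: 5 bumps 7 from row 1; 7 starts row 2. P = [[5], [7]].
Insert 1: 1 bumps 5 from row 1; 5 bumps 7 from row 2; 7 starts row 3. P = [[1], [5], [7]].
Insert 6: appended to row 1. P = [[1, 6], [5], [7]].
Insert 2: 2 bumps 6 from row 1; 6 appends to row 2. P = [[1, 2], [5, 6], [7]].
Insert 3: appended to row 1. P = [[1, 2, 3], [5, 6], [7]].
Insert 4: appended to row 1. P = [[1, 2, 3, 4], [5, 6], [7]].

So P = [[1, 2, 3, 4], [5, 6], [7]], Q = [[1, 4, 6, 7], [2, 5], [3]].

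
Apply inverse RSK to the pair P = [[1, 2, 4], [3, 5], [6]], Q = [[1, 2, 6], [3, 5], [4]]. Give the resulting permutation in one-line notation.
3 6 5 1 2 4

Reverse the RSK construction: for i from n down to 1, find the cell of Q containing i, remove the entry at that cell from P, and reverse-bump it up through P; the value ejected from row 1 is w(i).

Step i=6: Q has 6 at row 1, column 3; remove that cell from P, ejecting 4. So w(6) = 4. P is now [[1, 2], [3, 5], [6]].
Step i=5: Q has 5 at row 2, column 2; remove 5 from row 2 of P and reverse-bump: 5 enters row 1 and ejects 2. So w(5) = 2. P is now [[1, 5], [3], [6]].
Step i=4: Q has 4 at row 3, column 1; remove 6 from row 3 of P and reverse-bump: 6 enters row 2 and ejects 3; 3 enters row 1 and ejects 1. So w(4) = 1. P is now [[3, 5], [6]].
Step i=3: Q has 3 at row 2, column 1; remove 6 from row 2 of P and reverse-bump: 6 enters row 1 and ejects 5. So w(3) = 5. P is now [[3, 6]].
Step i=2: Q has 2 at row 1, column 2; remove that cell from P, ejecting 6. So w(2) = 6. P is now [[3]].
Step i=1: Q has 1 at row 1, column 1; remove that cell from P, ejecting 3. So w(1) = 3. P is now [].

So w = 3 6 5 1 2 4.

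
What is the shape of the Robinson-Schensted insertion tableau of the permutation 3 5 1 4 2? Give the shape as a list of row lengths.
RSK row insertion gives P = [[1, 2], [3, 4], [5]], which has shape [2, 2, 1].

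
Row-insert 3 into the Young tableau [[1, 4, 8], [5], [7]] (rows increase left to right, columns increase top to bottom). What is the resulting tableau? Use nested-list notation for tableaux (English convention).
In row 1, 3 replaces 4 (the leftmost entry greater than 3); 4 is bumped to row 2. In row 2, 4 replaces 5 (the leftmost entry greater than 4); 5 is bumped to row 3. In row 3, 5 replaces 7 (the leftmost entry greater than 5); 7 is bumped to row 4. 7 starts a new row 4. The new tableau is [[1, 3, 8], [4], [5], [7]].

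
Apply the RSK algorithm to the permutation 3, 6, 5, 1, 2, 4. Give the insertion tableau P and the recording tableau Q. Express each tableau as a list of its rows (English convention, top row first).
P = [[1, 2, 4], [3, 5], [6]], Q = [[1, 2, 6], [3, 5], [4]]

Insert each entry of the permutation into P by Schensted row insertion, recording in Q the position of each new cell.

Insert 3: appended to row 1. P = [[3]], Q = [[1]].
Insert 6: appended to row 1. P = [[3, 6]], Q = [[1, 2]].
Insert 5: 5 bumps 6 from row 1; 6 starts row 2. P = [[3, 5], [6]], Q = [[1, 2], [3]].
Insert 1: 1 bumps 3 from row 1; 3 bumps 6 from row 2; 6 starts row 3. P = [[1, 5], [3], [6]], Q = [[1, 2], [3], [4]].
Insert 2: 2 bumps 5 from row 1; 5 appends to row 2. P = [[1, 2], [3, 5], [6]], Q = [[1, 2], [3, 5], [4]].
Insert 4: appended to row 1. P = [[1, 2, 4], [3, 5], [6]], Q = [[1, 2, 6], [3, 5], [4]].

So P = [[1, 2, 4], [3, 5], [6]], Q = [[1, 2, 6], [3, 5], [4]].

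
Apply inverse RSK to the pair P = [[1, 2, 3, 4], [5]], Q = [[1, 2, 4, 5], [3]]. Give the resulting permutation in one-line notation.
Reverse the RSK construction: for i from n down to 1, find the cell of Q containing i, remove the entry at that cell from P, and reverse-bump it up through P; the value ejected from row 1 is w(i).

Step i=5: Q has 5 at row 1, column 4; remove that cell from P, ejecting 4. So w(5) = 4. P is now [[1, 2, 3], [5]].
Step i=4: Q has 4 at row 1, column 3; remove that cell from P, ejecting 3. So w(4) = 3. P is now [[1, 2], [5]].
Step i=3: Q has 3 at row 2, column 1; remove 5 from row 2 of P and reverse-bump: 5 enters row 1 and ejects 2. So w(3) = 2. P is now [[1, 5]].
Step i=2: Q has 2 at row 1, column 2; remove that cell from P, ejecting 5. So w(2) = 5. P is now [[1]].
Step i=1: Q has 1 at row 1, column 1; remove that cell from P, ejecting 1. So w(1) = 1. P is now [].

So w = 1 5 2 3 4.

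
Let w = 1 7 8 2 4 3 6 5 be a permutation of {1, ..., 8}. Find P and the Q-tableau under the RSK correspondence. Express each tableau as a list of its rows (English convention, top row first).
P = [[1, 2, 3, 5], [4, 6], [7, 8]], Q = [[1, 2, 3, 7], [4, 5], [6, 8]]

Insert each entry of the permutation into P by Schensted row insertion, recording in Q the position of each new cell.

After inserting 1: P = [[1]].
After inserting 7: P = [[1, 7]].
After inserting 8: P = [[1, 7, 8]].
After inserting 2: P = [[1, 2, 8], [7]].
After inserting 4: P = [[1, 2, 4], [7, 8]].
After inserting 3: P = [[1, 2, 3], [4, 8], [7]].
After inserting 6: P = [[1, 2, 3, 6], [4, 8], [7]].
After inserting 5: P = [[1, 2, 3, 5], [4, 6], [7, 8]].

So P = [[1, 2, 3, 5], [4, 6], [7, 8]], Q = [[1, 2, 3, 7], [4, 5], [6, 8]].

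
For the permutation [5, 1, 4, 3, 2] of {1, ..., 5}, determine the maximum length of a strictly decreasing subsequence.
4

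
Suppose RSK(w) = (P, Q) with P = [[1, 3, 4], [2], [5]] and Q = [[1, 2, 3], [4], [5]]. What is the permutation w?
Reverse the RSK construction: for i from n down to 1, find the cell of Q containing i, remove the entry at that cell from P, and reverse-bump it up through P; the value ejected from row 1 is w(i).

Step i=5: Q has 5 at row 3, column 1; remove 5 from row 3 of P and reverse-bump: 5 enters row 2 and ejects 2; 2 enters row 1 and ejects 1. So w(5) = 1. P is now [[2, 3, 4], [5]].
Step i=4: Q has 4 at row 2, column 1; remove 5 from row 2 of P and reverse-bump: 5 enters row 1 and ejects 4. So w(4) = 4. P is now [[2, 3, 5]].
Step i=3: Q has 3 at row 1, column 3; remove that cell from P, ejecting 5. So w(3) = 5. P is now [[2, 3]].
Step i=2: Q has 2 at row 1, column 2; remove that cell from P, ejecting 3. So w(2) = 3. P is now [[2]].
Step i=1: Q has 1 at row 1, column 1; remove that cell from P, ejecting 2. So w(1) = 2. P is now [].

So w = 2 3 5 4 1.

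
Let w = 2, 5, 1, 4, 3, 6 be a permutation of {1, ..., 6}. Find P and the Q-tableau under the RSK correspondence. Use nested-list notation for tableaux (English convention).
P = [[1, 3, 6], [2, 4], [5]], Q = [[1, 2, 6], [3, 4], [5]]

Insert each entry of the permutation into P by Schensted row insertion, recording in Q the position of each new cell.

Insert 2: appended to row 1. P = [[2]], Q = [[1]].
Insert 5: appended to row 1. P = [[2, 5]], Q = [[1, 2]].
Insert 1: 1 bumps 2 from row 1; 2 starts row 2. P = [[1, 5], [2]], Q = [[1, 2], [3]].
Insert 4: 4 bumps 5 from row 1; 5 appends to row 2. P = [[1, 4], [2, 5]], Q = [[1, 2], [3, 4]].
Insert 3: 3 bumps 4 from row 1; 4 bumps 5 from row 2; 5 starts row 3. P = [[1, 3], [2, 4], [5]], Q = [[1, 2], [3, 4], [5]].
Insert 6: appended to row 1. P = [[1, 3, 6], [2, 4], [5]], Q = [[1, 2, 6], [3, 4], [5]].

So P = [[1, 3, 6], [2, 4], [5]], Q = [[1, 2, 6], [3, 4], [5]].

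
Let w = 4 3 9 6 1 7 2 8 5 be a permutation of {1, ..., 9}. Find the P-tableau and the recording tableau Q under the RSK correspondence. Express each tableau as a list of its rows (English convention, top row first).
P = [[1, 2, 5, 8], [3, 6, 7], [4, 9]], Q = [[1, 3, 6, 8], [2, 4, 9], [5, 7]]

Insert each entry of the permutation into P by Schensted row insertion, recording in Q the position of each new cell.

Insert 4: appended to row 1. P = [[4]], Q = [[1]].
Insert 3: 3 bumps 4 from row 1; 4 starts row 2. P = [[3], [4]], Q = [[1], [2]].
Insert 9: appended to row 1. P = [[3, 9], [4]], Q = [[1, 3], [2]].
Insert 6: 6 bumps 9 from row 1; 9 appends to row 2. P = [[3, 6], [4, 9]], Q = [[1, 3], [2, 4]].
Insert 1: 1 bumps 3 from row 1; 3 bumps 4 from row 2; 4 starts row 3. P = [[1, 6], [3, 9], [4]], Q = [[1, 3], [2, 4], [5]].
Insert 7: appended to row 1. P = [[1, 6, 7], [3, 9], [4]], Q = [[1, 3, 6], [2, 4], [5]].
Insert 2: 2 bumps 6 from row 1; 6 bumps 9 from row 2; 9 appends to row 3. P = [[1, 2, 7], [3, 6], [4, 9]], Q = [[1, 3, 6], [2, 4], [5, 7]].
Insert 8: appended to row 1. P = [[1, 2, 7, 8], [3, 6], [4, 9]], Q = [[1, 3, 6, 8], [2, 4], [5, 7]].
Insert 5: 5 bumps 7 from row 1; 7 appends to row 2. P = [[1, 2, 5, 8], [3, 6, 7], [4, 9]], Q = [[1, 3, 6, 8], [2, 4, 9], [5, 7]].

So P = [[1, 2, 5, 8], [3, 6, 7], [4, 9]], Q = [[1, 3, 6, 8], [2, 4, 9], [5, 7]].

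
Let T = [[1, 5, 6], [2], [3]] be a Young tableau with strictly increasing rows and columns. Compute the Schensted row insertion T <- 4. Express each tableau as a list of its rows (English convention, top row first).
In row 1, 4 replaces 5 (the leftmost entry greater than 4); 5 is bumped to row 2. 5 is appended to row 2. The new tableau is [[1, 4, 6], [2, 5], [3]].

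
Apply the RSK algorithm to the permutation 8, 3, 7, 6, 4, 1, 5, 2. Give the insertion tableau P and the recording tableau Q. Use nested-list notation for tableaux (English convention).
P = [[1, 2, 5], [3, 4], [6], [7], [8]], Q = [[1, 3, 7], [2, 8], [4], [5], [6]]

Insert each entry of the permutation into P by Schensted row insertion, recording in Q the position of each new cell.

After inserting 8: P = [[8]].
After inserting 3: P = [[3], [8]].
After inserting 7: P = [[3, 7], [8]].
After inserting 6: P = [[3, 6], [7], [8]].
After inserting 4: P = [[3, 4], [6], [7], [8]].
After inserting 1: P = [[1, 4], [3], [6], [7], [8]].
After inserting 5: P = [[1, 4, 5], [3], [6], [7], [8]].
After inserting 2: P = [[1, 2, 5], [3, 4], [6], [7], [8]].

So P = [[1, 2, 5], [3, 4], [6], [7], [8]], Q = [[1, 3, 7], [2, 8], [4], [5], [6]].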